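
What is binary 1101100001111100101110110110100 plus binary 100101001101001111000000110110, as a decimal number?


1101100001111100101110110110100 + 100101001101001111000000110110 = 10010001011100110100110111101010 = 2440252906

2440252906


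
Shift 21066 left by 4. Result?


0b101001001001010 << 4 = 0b1010010010010100000 = 337056

337056


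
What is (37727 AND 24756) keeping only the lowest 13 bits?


Step 1: 37727 & 24756 = 20
Step 2: 20 & 8191 = 20

20


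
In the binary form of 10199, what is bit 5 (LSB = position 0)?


0b10011111010111, position 5 = 0

0


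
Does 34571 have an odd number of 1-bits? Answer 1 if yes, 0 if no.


0b1000011100001011 has 7 ones => parity 1

1


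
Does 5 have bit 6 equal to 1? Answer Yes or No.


0b101, bit 6 = 0. No

No


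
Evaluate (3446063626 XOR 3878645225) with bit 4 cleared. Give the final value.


Step 1: 3446063626 ^ 3878645225 = 709472227
Step 2: 709472227 & ~(1 << 4) = 709472227

709472227


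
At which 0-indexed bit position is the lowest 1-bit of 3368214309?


0b11001000110000101101111100100101. Lowest set bit at position 0

0


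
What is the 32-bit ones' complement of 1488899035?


1488899035 ^ 4294967295 = 2806068260

2806068260


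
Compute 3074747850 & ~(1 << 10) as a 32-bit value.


3074747850 & ~(1 << 10) = 3074746826

3074746826


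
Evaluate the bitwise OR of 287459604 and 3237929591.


0b10001001000100100100100010100 | 0b11000000111111101110001001110111 = 0b11010001111111101110101101110111 = 3523144567

3523144567


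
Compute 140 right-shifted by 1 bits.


0b10001100 >> 1 = 0b1000110 = 70

70


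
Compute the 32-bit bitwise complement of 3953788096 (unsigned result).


~0b11101011101010100000010011000000 = 0b10100010101011111101100111111 = 341179199 (32-bit unsigned)

341179199


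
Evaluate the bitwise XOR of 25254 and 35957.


0b110001010100110 ^ 0b1000110001110101 = 0b1110111011010011 = 61139

61139


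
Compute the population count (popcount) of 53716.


0b1101000111010100 has 8 set bits

8


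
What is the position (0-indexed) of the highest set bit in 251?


0b11111011. Highest set bit at position 7

7


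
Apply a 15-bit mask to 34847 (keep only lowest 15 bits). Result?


34847 & 32767 = 2079

2079


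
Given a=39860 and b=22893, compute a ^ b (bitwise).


39860 ^ 22893 = 49881

49881


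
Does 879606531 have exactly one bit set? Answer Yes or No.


0b110100011011011011101100000011. Multiple bits set => No

No


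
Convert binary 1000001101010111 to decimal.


1000001101010111 in decimal = 33623

33623


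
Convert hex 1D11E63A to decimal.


1D11E63A hex = 487712314 decimal

487712314


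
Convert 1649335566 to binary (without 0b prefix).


1649335566 = 1100010010011101101110100001110 in binary

1100010010011101101110100001110


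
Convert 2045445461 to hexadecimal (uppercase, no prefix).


2045445461 = 79EB0555 hex

79EB0555


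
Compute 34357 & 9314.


0b1000011000110101 & 0b10010001100010 = 0b10000100000 = 1056

1056


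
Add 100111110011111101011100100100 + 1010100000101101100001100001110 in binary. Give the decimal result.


100111110011111101011100100100 + 1010100000101101100001100001110 = 1111011111001101001101000110010 = 2078710322

2078710322


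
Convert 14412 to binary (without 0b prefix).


14412 = 11100001001100 in binary

11100001001100


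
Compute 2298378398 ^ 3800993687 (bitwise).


0b10001000111111100111100010011110 ^ 0b11100010100011101000111110010111 = 0b1101010011100001111011100001001 = 1785788169

1785788169


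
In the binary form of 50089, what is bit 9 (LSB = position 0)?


0b1100001110101001, position 9 = 1

1


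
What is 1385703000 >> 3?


0b1010010100110000010011001011000 >> 3 = 0b1010010100110000010011001011 = 173212875

173212875


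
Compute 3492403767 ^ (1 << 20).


3492403767 ^ (1 << 20) = 3492403767 ^ 1048576 = 3493452343

3493452343


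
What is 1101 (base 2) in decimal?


1101 in decimal = 13

13


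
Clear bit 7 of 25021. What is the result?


25021 & ~(1 << 7) = 24893

24893


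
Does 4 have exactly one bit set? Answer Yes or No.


0b100. Only one bit set => Yes

Yes


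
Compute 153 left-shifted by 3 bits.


0b10011001 << 3 = 0b10011001000 = 1224

1224


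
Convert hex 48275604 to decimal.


48275604 hex = 1210537476 decimal

1210537476


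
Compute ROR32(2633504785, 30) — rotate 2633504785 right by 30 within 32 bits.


Rotate 0b10011100111110000001100000010001 right by 30 (32-bit) = 0b1110011111000000110000001000110 = 1944084550

1944084550


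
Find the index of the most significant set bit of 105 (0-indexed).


0b1101001. Highest set bit at position 6

6


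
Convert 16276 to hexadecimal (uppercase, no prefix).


16276 = 3F94 hex

3F94


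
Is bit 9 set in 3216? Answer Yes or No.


0b110010010000, bit 9 = 0. No

No


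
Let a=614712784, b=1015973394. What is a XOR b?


614712784 ^ 1015973394 = 405619650

405619650


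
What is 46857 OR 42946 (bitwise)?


0b1011011100001001 | 0b1010011111000010 = 0b1011011111001011 = 47051

47051


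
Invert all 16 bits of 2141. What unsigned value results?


2141 ^ 65535 = 63394

63394


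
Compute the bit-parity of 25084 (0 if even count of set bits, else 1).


0b110000111111100 has 9 ones => parity 1

1


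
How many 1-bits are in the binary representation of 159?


0b10011111 has 6 set bits

6


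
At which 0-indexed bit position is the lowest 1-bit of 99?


0b1100011. Lowest set bit at position 0

0


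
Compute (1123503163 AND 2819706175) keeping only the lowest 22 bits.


Step 1: 1123503163 & 2819706175 = 1133627
Step 2: 1133627 & 4194303 = 1133627

1133627


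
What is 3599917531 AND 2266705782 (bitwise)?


0b11010110100100100110000111011011 & 0b10000111000110110010111101110110 = 0b10000110000100100010000101010010 = 2249335122

2249335122


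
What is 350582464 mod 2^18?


350582464 & 262143 = 95936

95936


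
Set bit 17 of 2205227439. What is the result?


2205227439 | (1 << 17) = 2205227439 | 131072 = 2205358511

2205358511


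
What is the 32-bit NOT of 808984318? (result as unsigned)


~0b110000001110000001111011111110 = 0b11001111110001111110000100000001 = 3485982977 (32-bit unsigned)

3485982977


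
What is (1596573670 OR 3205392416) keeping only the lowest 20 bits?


Step 1: 1596573670 | 3205392416 = 4281331686
Step 2: 4281331686 & 1048575 = 1044454

1044454


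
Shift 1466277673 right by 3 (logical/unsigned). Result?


0b1010111011001011001111100101001 >> 3 = 0b1010111011001011001111100101 = 183284709

183284709


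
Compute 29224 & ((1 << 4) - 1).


29224 & 15 = 8

8


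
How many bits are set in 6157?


0b1100000001101 has 5 set bits

5


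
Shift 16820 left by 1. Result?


0b100000110110100 << 1 = 0b1000001101101000 = 33640

33640


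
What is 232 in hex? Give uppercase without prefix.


232 = E8 hex

E8


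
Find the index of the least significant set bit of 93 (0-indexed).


0b1011101. Lowest set bit at position 0

0


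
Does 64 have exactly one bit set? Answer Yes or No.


0b1000000. Only one bit set => Yes

Yes


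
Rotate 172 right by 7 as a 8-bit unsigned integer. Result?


Rotate 0b10101100 right by 7 (8-bit) = 0b1011001 = 89

89


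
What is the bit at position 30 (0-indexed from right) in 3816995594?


0b11100011100000101011101100001010, position 30 = 1

1


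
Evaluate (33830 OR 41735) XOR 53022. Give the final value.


Step 1: 33830 | 41735 = 42791
Step 2: 42791 ^ 53022 = 26681

26681


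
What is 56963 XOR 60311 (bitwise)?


0b1101111010000011 ^ 0b1110101110010111 = 0b11010100010100 = 13588

13588


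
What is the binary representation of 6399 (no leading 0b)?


6399 = 1100011111111 in binary

1100011111111


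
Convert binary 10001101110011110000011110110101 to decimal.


10001101110011110000011110110101 in decimal = 2379155381

2379155381


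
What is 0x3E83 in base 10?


3E83 hex = 16003 decimal

16003


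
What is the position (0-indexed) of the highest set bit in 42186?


0b1010010011001010. Highest set bit at position 15

15


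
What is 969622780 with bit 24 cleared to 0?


969622780 & ~(1 << 24) = 952845564

952845564


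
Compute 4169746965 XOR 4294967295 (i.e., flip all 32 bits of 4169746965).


4169746965 ^ 4294967295 = 125220330

125220330


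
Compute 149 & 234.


0b10010101 & 0b11101010 = 0b10000000 = 128

128


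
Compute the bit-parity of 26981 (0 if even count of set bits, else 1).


0b110100101100101 has 8 ones => parity 0

0


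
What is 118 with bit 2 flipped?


118 ^ (1 << 2) = 118 ^ 4 = 114

114


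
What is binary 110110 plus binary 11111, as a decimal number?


110110 + 11111 = 1010101 = 85

85


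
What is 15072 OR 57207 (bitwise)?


0b11101011100000 | 0b1101111101110111 = 0b1111111111110111 = 65527

65527


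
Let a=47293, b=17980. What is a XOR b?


47293 ^ 17980 = 65153

65153


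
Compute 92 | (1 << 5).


92 | (1 << 5) = 92 | 32 = 124

124


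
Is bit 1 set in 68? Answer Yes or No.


0b1000100, bit 1 = 0. No

No


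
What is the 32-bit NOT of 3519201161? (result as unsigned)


~0b11010001110000101011111110001001 = 0b101110001111010100000001110110 = 775766134 (32-bit unsigned)

775766134


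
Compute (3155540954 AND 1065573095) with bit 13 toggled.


Step 1: 3155540954 & 1065573095 = 1006705346
Step 2: 1006705346 ^ (1 << 13) = 1006705346 ^ 8192 = 1006713538

1006713538


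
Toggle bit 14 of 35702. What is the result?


35702 ^ (1 << 14) = 35702 ^ 16384 = 52086

52086


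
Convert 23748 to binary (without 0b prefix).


23748 = 101110011000100 in binary

101110011000100


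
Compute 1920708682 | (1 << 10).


1920708682 | (1 << 10) = 1920708682 | 1024 = 1920709706

1920709706


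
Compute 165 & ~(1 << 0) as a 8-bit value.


165 & ~(1 << 0) = 164

164


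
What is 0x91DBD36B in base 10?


91DBD36B hex = 2447102827 decimal

2447102827


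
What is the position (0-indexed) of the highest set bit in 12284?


0b10111111111100. Highest set bit at position 13

13


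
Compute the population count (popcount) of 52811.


0b1100111001001011 has 9 set bits

9


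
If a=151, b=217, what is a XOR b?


151 ^ 217 = 78

78


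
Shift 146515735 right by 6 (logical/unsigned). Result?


0b1000101110111010011100010111 >> 6 = 0b1000101110111010011100 = 2289308

2289308


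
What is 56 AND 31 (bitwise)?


0b111000 & 0b11111 = 0b11000 = 24

24


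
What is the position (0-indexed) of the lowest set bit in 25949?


0b110010101011101. Lowest set bit at position 0

0


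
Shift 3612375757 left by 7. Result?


0b11010111010100000111101011001101 << 7 = 0b110101110101000001111010110011010000000 = 462384096896

462384096896


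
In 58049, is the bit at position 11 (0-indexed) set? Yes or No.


0b1110001011000001, bit 11 = 0. No

No


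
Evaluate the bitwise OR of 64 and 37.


0b1000000 | 0b100101 = 0b1100101 = 101

101


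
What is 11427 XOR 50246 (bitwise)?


0b10110010100011 ^ 0b1100010001000110 = 0b1110100011100101 = 59621

59621


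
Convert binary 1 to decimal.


1 in decimal = 1

1


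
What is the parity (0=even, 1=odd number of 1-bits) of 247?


0b11110111 has 7 ones => parity 1

1


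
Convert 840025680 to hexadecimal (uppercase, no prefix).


840025680 = 3211C650 hex

3211C650


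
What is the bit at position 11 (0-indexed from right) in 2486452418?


0b10010100001101000100000011000010, position 11 = 0

0


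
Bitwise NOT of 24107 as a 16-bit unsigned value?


~0b101111000101011 = 0b1010000111010100 = 41428 (16-bit unsigned)

41428


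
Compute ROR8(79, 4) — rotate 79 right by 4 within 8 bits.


Rotate 0b1001111 right by 4 (8-bit) = 0b11110100 = 244

244


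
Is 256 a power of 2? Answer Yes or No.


0b100000000. Only one bit set => Yes

Yes


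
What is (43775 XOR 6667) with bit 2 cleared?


Step 1: 43775 ^ 6667 = 45300
Step 2: 45300 & ~(1 << 2) = 45296

45296


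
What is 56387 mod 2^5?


56387 & 31 = 3

3


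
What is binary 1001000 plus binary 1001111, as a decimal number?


1001000 + 1001111 = 10010111 = 151

151


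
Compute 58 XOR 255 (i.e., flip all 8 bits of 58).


58 ^ 255 = 197

197


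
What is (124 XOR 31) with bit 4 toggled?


Step 1: 124 ^ 31 = 99
Step 2: 99 ^ (1 << 4) = 99 ^ 16 = 115

115


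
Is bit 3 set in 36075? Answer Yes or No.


0b1000110011101011, bit 3 = 1. Yes

Yes


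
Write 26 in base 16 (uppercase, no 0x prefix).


26 = 1A hex

1A


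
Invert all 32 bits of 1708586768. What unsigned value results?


1708586768 ^ 4294967295 = 2586380527

2586380527


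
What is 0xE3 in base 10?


E3 hex = 227 decimal

227


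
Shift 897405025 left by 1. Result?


0b110101011111010101000001100001 << 1 = 0b1101010111110101010000011000010 = 1794810050

1794810050


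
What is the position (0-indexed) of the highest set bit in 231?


0b11100111. Highest set bit at position 7

7


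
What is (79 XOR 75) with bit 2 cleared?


Step 1: 79 ^ 75 = 4
Step 2: 4 & ~(1 << 2) = 0

0


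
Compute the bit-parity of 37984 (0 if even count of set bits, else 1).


0b1001010001100000 has 5 ones => parity 1

1


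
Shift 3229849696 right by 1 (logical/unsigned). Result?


0b11000000100000111001100001100000 >> 1 = 0b1100000010000011100110000110000 = 1614924848

1614924848


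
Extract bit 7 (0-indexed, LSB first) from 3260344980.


0b11000010010101001110101010010100, position 7 = 1

1


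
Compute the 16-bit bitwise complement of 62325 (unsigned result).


~0b1111001101110101 = 0b110010001010 = 3210 (16-bit unsigned)

3210


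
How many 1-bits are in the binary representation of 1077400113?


0b1000000001101111101001000110001 has 13 set bits

13


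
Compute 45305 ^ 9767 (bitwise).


0b1011000011111001 ^ 0b10011000100111 = 0b1001011011011110 = 38622

38622


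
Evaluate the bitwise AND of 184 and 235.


0b10111000 & 0b11101011 = 0b10101000 = 168

168


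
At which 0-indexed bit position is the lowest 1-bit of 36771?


0b1000111110100011. Lowest set bit at position 0

0


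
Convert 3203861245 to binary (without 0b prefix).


3203861245 = 10111110111101110000101011111101 in binary

10111110111101110000101011111101


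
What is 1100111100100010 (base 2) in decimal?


1100111100100010 in decimal = 53026

53026


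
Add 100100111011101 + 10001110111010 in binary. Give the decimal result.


100100111011101 + 10001110111010 = 110110110010111 = 28055

28055


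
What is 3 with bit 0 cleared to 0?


3 & ~(1 << 0) = 2

2


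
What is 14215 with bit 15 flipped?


14215 ^ (1 << 15) = 14215 ^ 32768 = 46983

46983


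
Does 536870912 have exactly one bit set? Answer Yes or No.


0b100000000000000000000000000000. Only one bit set => Yes

Yes


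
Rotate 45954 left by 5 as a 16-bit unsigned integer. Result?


Rotate 0b1011001110000010 left by 5 (16-bit) = 0b111000001010110 = 28758

28758


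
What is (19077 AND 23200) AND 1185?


Step 1: 19077 & 23200 = 19072
Step 2: 19072 & 1185 = 128

128


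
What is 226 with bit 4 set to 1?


226 | (1 << 4) = 226 | 16 = 242

242


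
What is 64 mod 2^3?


64 & 7 = 0

0


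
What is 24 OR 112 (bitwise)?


0b11000 | 0b1110000 = 0b1111000 = 120

120


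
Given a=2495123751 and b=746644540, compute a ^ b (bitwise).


2495123751 ^ 746644540 = 3090707739

3090707739


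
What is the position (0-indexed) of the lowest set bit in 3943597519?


0b11101011000011101000010111001111. Lowest set bit at position 0

0


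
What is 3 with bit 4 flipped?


3 ^ (1 << 4) = 3 ^ 16 = 19

19


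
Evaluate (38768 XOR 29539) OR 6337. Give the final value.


Step 1: 38768 ^ 29539 = 58387
Step 2: 58387 | 6337 = 64723

64723


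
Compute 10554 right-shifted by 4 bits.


0b10100100111010 >> 4 = 0b1010010011 = 659

659


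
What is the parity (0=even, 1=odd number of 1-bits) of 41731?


0b1010001100000011 has 6 ones => parity 0

0


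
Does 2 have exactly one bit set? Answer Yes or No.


0b10. Only one bit set => Yes

Yes


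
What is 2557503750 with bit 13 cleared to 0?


2557503750 & ~(1 << 13) = 2557495558

2557495558


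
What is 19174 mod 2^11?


19174 & 2047 = 742

742


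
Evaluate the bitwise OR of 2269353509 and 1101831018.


0b10000111010000111001011000100101 | 0b1000001101011001001101101101010 = 0b11000111111011111001111101101111 = 3354369903

3354369903


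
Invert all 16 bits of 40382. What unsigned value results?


40382 ^ 65535 = 25153

25153


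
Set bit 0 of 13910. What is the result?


13910 | (1 << 0) = 13910 | 1 = 13911

13911


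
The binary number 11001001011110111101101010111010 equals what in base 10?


11001001011110111101101010111010 in decimal = 3380337338

3380337338


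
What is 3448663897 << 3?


0b11001101100011100110111101011001 << 3 = 0b11001101100011100110111101011001000 = 27589311176

27589311176


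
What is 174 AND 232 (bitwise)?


0b10101110 & 0b11101000 = 0b10101000 = 168

168


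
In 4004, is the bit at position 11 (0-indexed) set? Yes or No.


0b111110100100, bit 11 = 1. Yes

Yes


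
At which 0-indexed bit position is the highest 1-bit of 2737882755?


0b10100011001100001100011010000011. Highest set bit at position 31

31


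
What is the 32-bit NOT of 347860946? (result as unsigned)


~0b10100101110111110111111010010 = 0b11101011010001000001000000101101 = 3947106349 (32-bit unsigned)

3947106349


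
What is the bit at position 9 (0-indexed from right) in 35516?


0b1000101010111100, position 9 = 1

1


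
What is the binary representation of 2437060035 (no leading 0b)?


2437060035 = 10010001010000101001010111000011 in binary

10010001010000101001010111000011


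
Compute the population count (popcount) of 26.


0b11010 has 3 set bits

3


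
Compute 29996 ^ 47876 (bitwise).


0b111010100101100 ^ 0b1011101100000100 = 0b1100111000101000 = 52776

52776


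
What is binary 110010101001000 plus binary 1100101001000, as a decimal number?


110010101001000 + 1100101001000 = 111111010010000 = 32400

32400


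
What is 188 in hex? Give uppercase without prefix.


188 = BC hex

BC


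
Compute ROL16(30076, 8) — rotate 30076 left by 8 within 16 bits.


Rotate 0b111010101111100 left by 8 (16-bit) = 0b111110001110101 = 31861

31861


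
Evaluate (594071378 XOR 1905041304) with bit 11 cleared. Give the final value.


Step 1: 594071378 ^ 1905041304 = 1390694602
Step 2: 1390694602 & ~(1 << 11) = 1390694602

1390694602


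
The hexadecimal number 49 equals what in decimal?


49 hex = 73 decimal

73


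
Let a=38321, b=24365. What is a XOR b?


38321 ^ 24365 = 51868

51868


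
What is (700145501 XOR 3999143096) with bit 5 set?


Step 1: 700145501 ^ 3999143096 = 3353693157
Step 2: 3353693157 | (1 << 5) = 3353693157 | 32 = 3353693157

3353693157


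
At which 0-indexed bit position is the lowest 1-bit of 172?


0b10101100. Lowest set bit at position 2

2


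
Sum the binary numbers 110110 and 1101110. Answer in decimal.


110110 + 1101110 = 10100100 = 164

164


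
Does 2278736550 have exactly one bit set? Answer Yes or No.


0b10000111110100101100001010100110. Multiple bits set => No

No


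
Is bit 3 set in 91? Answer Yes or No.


0b1011011, bit 3 = 1. Yes

Yes


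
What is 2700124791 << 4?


0b10100000111100001010001001110111 << 4 = 0b101000001111000010100010011101110000 = 43201996656

43201996656


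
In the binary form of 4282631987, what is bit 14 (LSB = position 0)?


0b11111111010000111100011100110011, position 14 = 1

1


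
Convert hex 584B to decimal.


584B hex = 22603 decimal

22603


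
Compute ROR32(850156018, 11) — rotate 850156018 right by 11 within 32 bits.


Rotate 0b110010101011000101100111110010 right by 11 (32-bit) = 0b111110010001100101010110001011 = 1044796811

1044796811


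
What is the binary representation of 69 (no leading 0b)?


69 = 1000101 in binary

1000101


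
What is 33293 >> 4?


0b1000001000001101 >> 4 = 0b100000100000 = 2080

2080


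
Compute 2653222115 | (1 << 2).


2653222115 | (1 << 2) = 2653222115 | 4 = 2653222119

2653222119


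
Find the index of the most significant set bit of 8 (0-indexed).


0b1000. Highest set bit at position 3

3


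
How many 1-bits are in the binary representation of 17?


0b10001 has 2 set bits

2


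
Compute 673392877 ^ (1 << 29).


673392877 ^ (1 << 29) = 673392877 ^ 536870912 = 136521965

136521965


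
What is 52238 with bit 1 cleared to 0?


52238 & ~(1 << 1) = 52236

52236


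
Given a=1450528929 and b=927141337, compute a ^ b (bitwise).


1450528929 ^ 927141337 = 1630952824

1630952824


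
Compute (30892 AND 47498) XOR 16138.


Step 1: 30892 & 47498 = 14472
Step 2: 14472 ^ 16138 = 1922

1922


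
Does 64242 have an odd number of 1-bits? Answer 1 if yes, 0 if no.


0b1111101011110010 has 11 ones => parity 1

1


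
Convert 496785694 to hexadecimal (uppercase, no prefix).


496785694 = 1D9C591E hex

1D9C591E


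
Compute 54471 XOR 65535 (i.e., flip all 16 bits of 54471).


54471 ^ 65535 = 11064

11064


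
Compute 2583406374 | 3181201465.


0b10011001111110111010011100100110 | 0b10111101100111010100100000111001 = 0b10111101111111111110111100111111 = 3187666751

3187666751


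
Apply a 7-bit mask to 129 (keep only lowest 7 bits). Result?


129 & 127 = 1

1


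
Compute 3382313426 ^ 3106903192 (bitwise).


0b11001001100110100000000111010010 ^ 0b10111001001011111001010010011000 = 0b1110000101101011001010101001010 = 1890948426

1890948426


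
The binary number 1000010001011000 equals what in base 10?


1000010001011000 in decimal = 33880

33880


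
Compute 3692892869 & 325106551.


0b11011100000111010001001011000101 & 0b10011011000001011101101110111 = 0b10000000000000001001001000101 = 268440133

268440133


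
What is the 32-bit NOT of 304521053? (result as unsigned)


~0b10010001001101001111101011101 = 0b11101101110110010110000010100010 = 3990446242 (32-bit unsigned)

3990446242


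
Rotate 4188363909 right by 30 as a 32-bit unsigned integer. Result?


Rotate 0b11111001101001010101110010000101 right by 30 (32-bit) = 0b11100110100101010111001000010111 = 3868553751

3868553751


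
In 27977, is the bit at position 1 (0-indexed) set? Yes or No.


0b110110101001001, bit 1 = 0. No

No


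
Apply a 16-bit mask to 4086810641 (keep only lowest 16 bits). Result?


4086810641 & 65535 = 51217

51217


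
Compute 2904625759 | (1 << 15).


2904625759 | (1 << 15) = 2904625759 | 32768 = 2904658527

2904658527


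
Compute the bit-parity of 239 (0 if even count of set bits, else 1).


0b11101111 has 7 ones => parity 1

1


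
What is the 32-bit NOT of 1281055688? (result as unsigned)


~0b1001100010110110101101111001000 = 0b10110011101001001010010000110111 = 3013911607 (32-bit unsigned)

3013911607


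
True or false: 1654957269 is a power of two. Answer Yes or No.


0b1100010101001001010010011010101. Multiple bits set => No

No


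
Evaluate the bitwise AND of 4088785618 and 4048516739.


0b11110011101101011110101011010010 & 0b11110001010011110111011010000011 = 0b11110001000001010110001010000010 = 4043661954

4043661954


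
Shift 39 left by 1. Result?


0b100111 << 1 = 0b1001110 = 78

78


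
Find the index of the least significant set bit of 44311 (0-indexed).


0b1010110100010111. Lowest set bit at position 0

0


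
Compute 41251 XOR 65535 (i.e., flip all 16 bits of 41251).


41251 ^ 65535 = 24284

24284


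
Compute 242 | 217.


0b11110010 | 0b11011001 = 0b11111011 = 251

251


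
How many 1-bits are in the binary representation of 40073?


0b1001110010001001 has 7 set bits

7


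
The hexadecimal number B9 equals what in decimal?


B9 hex = 185 decimal

185


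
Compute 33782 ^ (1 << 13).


33782 ^ (1 << 13) = 33782 ^ 8192 = 41974

41974


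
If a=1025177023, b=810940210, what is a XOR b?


1025177023 ^ 810940210 = 223281805

223281805


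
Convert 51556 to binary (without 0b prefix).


51556 = 1100100101100100 in binary

1100100101100100


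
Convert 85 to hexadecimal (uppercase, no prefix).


85 = 55 hex

55


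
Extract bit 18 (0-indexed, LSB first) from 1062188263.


0b111111010011111011010011100111, position 18 = 1

1


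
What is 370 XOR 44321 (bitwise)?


0b101110010 ^ 0b1010110100100001 = 0b1010110001010011 = 44115

44115


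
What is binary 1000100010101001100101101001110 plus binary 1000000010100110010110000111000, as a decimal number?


1000100010101001100101101001110 + 1000000010100110010110000111000 = 10000100101001111111011110000110 = 2225600390

2225600390


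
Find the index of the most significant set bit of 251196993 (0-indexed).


0b1110111110001111011001000001. Highest set bit at position 27

27


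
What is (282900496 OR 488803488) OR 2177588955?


Step 1: 282900496 | 488803488 = 503233712
Step 2: 503233712 | 2177588955 = 2650799867

2650799867


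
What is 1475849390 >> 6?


0b1010111111101111010110010101110 >> 6 = 0b1010111111101111010110010 = 23060146

23060146


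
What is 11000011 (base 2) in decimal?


11000011 in decimal = 195

195


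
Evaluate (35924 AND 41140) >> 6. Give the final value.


Step 1: 35924 & 41140 = 32788
Step 2: 32788 >> 6 = 512

512


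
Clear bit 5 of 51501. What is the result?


51501 & ~(1 << 5) = 51469

51469


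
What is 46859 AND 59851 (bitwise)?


0b1011011100001011 & 0b1110100111001011 = 0b1010000100001011 = 41227

41227


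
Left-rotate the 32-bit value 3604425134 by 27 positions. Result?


Rotate 0b11010110110101110010100110101110 left by 27 (32-bit) = 0b1110110101101101011100101001101 = 1991686477

1991686477


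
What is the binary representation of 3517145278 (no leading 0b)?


3517145278 = 11010001101000110110000010111110 in binary

11010001101000110110000010111110


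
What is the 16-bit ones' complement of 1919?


1919 ^ 65535 = 63616

63616


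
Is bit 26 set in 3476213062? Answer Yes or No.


0b11001111001100101100110101000110, bit 26 = 1. Yes

Yes


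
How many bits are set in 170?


0b10101010 has 4 set bits

4


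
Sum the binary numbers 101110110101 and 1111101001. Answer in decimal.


101110110101 + 1111101001 = 111110011110 = 3998

3998


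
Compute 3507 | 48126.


0b110110110011 | 0b1011101111111110 = 0b1011111111111111 = 49151

49151


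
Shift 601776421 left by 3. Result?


0b100011110111100110000100100101 << 3 = 0b100011110111100110000100100101000 = 4814211368

4814211368


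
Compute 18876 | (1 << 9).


18876 | (1 << 9) = 18876 | 512 = 19388

19388


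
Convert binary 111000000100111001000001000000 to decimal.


111000000100111001000001000000 in decimal = 940806208

940806208


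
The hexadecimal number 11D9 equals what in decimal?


11D9 hex = 4569 decimal

4569


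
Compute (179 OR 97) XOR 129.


Step 1: 179 | 97 = 243
Step 2: 243 ^ 129 = 114

114


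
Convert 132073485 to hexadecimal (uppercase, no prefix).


132073485 = 7DF480D hex

7DF480D


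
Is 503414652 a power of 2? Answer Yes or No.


0b11110000000010111111101111100. Multiple bits set => No

No


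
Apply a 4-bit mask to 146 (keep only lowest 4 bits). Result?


146 & 15 = 2

2


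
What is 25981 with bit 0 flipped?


25981 ^ (1 << 0) = 25981 ^ 1 = 25980

25980


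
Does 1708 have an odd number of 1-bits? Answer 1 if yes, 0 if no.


0b11010101100 has 6 ones => parity 0

0


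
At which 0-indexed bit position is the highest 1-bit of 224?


0b11100000. Highest set bit at position 7

7


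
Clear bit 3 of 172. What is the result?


172 & ~(1 << 3) = 164

164


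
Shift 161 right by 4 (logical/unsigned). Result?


0b10100001 >> 4 = 0b1010 = 10

10


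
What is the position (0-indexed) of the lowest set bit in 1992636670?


0b1110110110001010011100011111110. Lowest set bit at position 1

1


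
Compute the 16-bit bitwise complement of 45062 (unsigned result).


~0b1011000000000110 = 0b100111111111001 = 20473 (16-bit unsigned)

20473


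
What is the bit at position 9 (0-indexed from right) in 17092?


0b100001011000100, position 9 = 1

1


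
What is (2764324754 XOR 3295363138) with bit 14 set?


Step 1: 2764324754 ^ 3295363138 = 1622114256
Step 2: 1622114256 | (1 << 14) = 1622114256 | 16384 = 1622114256

1622114256


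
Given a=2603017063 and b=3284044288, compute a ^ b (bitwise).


2603017063 ^ 3284044288 = 1486383463

1486383463


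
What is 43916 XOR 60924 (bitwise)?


0b1010101110001100 ^ 0b1110110111111100 = 0b100011001110000 = 18032

18032


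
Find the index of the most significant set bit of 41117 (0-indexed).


0b1010000010011101. Highest set bit at position 15

15


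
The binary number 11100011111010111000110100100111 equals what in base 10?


11100011111010111000110100100111 in decimal = 3823865127

3823865127


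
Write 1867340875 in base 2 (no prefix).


1867340875 = 1101111010011010101110001001011 in binary

1101111010011010101110001001011


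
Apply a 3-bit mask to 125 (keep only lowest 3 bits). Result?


125 & 7 = 5

5


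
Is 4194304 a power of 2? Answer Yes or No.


0b10000000000000000000000. Only one bit set => Yes

Yes


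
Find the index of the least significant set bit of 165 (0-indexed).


0b10100101. Lowest set bit at position 0

0


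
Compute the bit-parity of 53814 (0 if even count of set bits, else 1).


0b1101001000110110 has 8 ones => parity 0

0


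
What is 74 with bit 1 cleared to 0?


74 & ~(1 << 1) = 72

72


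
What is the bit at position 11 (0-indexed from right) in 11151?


0b10101110001111, position 11 = 1

1


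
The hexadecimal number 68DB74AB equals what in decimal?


68DB74AB hex = 1759212715 decimal

1759212715


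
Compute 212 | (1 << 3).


212 | (1 << 3) = 212 | 8 = 220

220


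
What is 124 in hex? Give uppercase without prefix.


124 = 7C hex

7C


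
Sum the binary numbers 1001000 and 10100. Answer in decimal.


1001000 + 10100 = 1011100 = 92

92


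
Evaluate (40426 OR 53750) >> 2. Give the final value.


Step 1: 40426 | 53750 = 56830
Step 2: 56830 >> 2 = 14207

14207


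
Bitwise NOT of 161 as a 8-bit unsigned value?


~0b10100001 = 0b1011110 = 94 (8-bit unsigned)

94


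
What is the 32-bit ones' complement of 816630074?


816630074 ^ 4294967295 = 3478337221

3478337221


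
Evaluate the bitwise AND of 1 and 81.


0b1 & 0b1010001 = 0b1 = 1

1


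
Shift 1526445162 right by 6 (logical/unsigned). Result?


0b1011010111110111011010001101010 >> 6 = 0b1011010111110111011010001 = 23850705

23850705


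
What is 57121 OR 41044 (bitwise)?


0b1101111100100001 | 0b1010000001010100 = 0b1111111101110101 = 65397

65397


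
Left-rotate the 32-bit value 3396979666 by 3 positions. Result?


Rotate 0b11001010011110011100101111010010 left by 3 (32-bit) = 0b1010011110011100101111010010110 = 1406033558

1406033558


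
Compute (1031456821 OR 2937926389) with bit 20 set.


Step 1: 1031456821 | 2937926389 = 3212835573
Step 2: 3212835573 | (1 << 20) = 3212835573 | 1048576 = 3212835573

3212835573


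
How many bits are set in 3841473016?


0b11100100111110000011100111111000 has 18 set bits

18


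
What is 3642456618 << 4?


0b11011001000110110111101000101010 << 4 = 0b110110010001101101111010001010100000 = 58279305888

58279305888


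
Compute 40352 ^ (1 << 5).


40352 ^ (1 << 5) = 40352 ^ 32 = 40320

40320


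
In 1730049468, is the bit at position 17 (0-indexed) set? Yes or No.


0b1100111000111100111010110111100, bit 17 = 1. Yes

Yes


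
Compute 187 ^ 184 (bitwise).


0b10111011 ^ 0b10111000 = 0b11 = 3

3


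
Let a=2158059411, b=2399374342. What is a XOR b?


2158059411 ^ 2399374342 = 262329237

262329237


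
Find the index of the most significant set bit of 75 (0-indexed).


0b1001011. Highest set bit at position 6

6


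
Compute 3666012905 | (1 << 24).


3666012905 | (1 << 24) = 3666012905 | 16777216 = 3682790121

3682790121


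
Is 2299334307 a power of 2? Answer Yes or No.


0b10001001000011010000111010100011. Multiple bits set => No

No


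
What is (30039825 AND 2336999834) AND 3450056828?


Step 1: 30039825 & 2336999834 = 21645584
Step 2: 21645584 & 3450056828 = 16908304

16908304


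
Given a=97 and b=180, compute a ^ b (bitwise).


97 ^ 180 = 213

213


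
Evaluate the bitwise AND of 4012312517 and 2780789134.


0b11101111001001110000011111000101 & 0b10100101101111110111100110001110 = 0b10100101001001110000000110000100 = 2770796932

2770796932


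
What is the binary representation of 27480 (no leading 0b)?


27480 = 110101101011000 in binary

110101101011000


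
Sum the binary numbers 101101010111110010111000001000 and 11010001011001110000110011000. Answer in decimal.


101101010111110010111000001000 + 11010001011001110000110011000 = 1000111100011000000111110100000 = 1200361376

1200361376


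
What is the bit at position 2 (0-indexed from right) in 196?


0b11000100, position 2 = 1

1


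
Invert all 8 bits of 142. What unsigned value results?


142 ^ 255 = 113

113


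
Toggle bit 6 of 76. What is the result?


76 ^ (1 << 6) = 76 ^ 64 = 12

12


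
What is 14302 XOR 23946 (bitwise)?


0b11011111011110 ^ 0b101110110001010 = 0b110101001010100 = 27220

27220


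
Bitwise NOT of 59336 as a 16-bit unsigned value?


~0b1110011111001000 = 0b1100000110111 = 6199 (16-bit unsigned)

6199


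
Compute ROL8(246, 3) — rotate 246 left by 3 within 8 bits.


Rotate 0b11110110 left by 3 (8-bit) = 0b10110111 = 183

183


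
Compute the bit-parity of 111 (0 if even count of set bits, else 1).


0b1101111 has 6 ones => parity 0

0


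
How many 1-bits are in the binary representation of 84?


0b1010100 has 3 set bits

3


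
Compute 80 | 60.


0b1010000 | 0b111100 = 0b1111100 = 124

124


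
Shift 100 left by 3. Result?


0b1100100 << 3 = 0b1100100000 = 800

800


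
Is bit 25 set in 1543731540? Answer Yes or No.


0b1011100000000110111100101010100, bit 25 = 0. No

No


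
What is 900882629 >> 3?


0b110101101100100110000011000101 >> 3 = 0b110101101100100110000011000 = 112610328

112610328


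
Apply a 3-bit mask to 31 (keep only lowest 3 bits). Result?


31 & 7 = 7

7


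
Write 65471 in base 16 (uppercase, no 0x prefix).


65471 = FFBF hex

FFBF


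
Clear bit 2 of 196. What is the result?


196 & ~(1 << 2) = 192

192


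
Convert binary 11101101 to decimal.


11101101 in decimal = 237

237


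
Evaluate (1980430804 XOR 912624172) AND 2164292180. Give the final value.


Step 1: 1980430804 ^ 912624172 = 1081046008
Step 2: 1081046008 & 2164292180 = 29264

29264


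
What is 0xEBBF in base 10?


EBBF hex = 60351 decimal

60351


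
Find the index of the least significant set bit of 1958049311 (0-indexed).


0b1110100101101010111011000011111. Lowest set bit at position 0

0


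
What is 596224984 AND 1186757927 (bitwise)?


0b100011100010011010101111011000 & 0b1000110101111000111110100100111 = 0b10100010000010100100000000 = 42477824

42477824


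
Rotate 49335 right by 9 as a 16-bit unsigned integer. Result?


Rotate 0b1100000010110111 right by 9 (16-bit) = 0b101101111100000 = 23520

23520


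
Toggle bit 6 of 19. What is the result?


19 ^ (1 << 6) = 19 ^ 64 = 83

83


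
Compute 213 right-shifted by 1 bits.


0b11010101 >> 1 = 0b1101010 = 106

106


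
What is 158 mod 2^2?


158 & 3 = 2

2


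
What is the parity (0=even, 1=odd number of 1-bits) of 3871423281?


0b11100110110000010011101100110001 has 16 ones => parity 0

0


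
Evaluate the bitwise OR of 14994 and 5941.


0b11101010010010 | 0b1011100110101 = 0b11111110110111 = 16311

16311


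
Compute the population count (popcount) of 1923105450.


0b1110010101000000100001010101010 has 12 set bits

12


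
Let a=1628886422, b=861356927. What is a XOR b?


1628886422 ^ 861356927 = 1380030185

1380030185


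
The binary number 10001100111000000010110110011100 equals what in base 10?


10001100111000000010110110011100 in decimal = 2363501980

2363501980


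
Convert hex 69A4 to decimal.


69A4 hex = 27044 decimal

27044


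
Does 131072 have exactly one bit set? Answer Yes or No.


0b100000000000000000. Only one bit set => Yes

Yes


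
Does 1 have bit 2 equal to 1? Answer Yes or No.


0b1, bit 2 = 0. No

No


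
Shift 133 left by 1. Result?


0b10000101 << 1 = 0b100001010 = 266

266


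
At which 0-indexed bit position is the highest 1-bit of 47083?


0b1011011111101011. Highest set bit at position 15

15


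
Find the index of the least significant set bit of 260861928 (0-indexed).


0b1111100011000110111111101000. Lowest set bit at position 3

3


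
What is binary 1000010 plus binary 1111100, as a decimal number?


1000010 + 1111100 = 10111110 = 190

190


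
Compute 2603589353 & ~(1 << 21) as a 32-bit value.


2603589353 & ~(1 << 21) = 2601492201

2601492201


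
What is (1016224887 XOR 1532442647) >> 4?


Step 1: 1016224887 ^ 1532442647 = 1740989536
Step 2: 1740989536 >> 4 = 108811846

108811846


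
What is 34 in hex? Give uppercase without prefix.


34 = 22 hex

22


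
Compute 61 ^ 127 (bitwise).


0b111101 ^ 0b1111111 = 0b1000010 = 66

66


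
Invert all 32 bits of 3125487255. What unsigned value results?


3125487255 ^ 4294967295 = 1169480040

1169480040


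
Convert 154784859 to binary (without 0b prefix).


154784859 = 1001001110011101010001011011 in binary

1001001110011101010001011011


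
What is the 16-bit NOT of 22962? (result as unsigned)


~0b101100110110010 = 0b1010011001001101 = 42573 (16-bit unsigned)

42573


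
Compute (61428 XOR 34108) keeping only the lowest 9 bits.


Step 1: 61428 ^ 34108 = 27336
Step 2: 27336 & 511 = 200

200


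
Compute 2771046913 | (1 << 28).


2771046913 | (1 << 28) = 2771046913 | 268435456 = 3039482369

3039482369


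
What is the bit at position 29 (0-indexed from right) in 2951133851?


0b10101111111001101011101010011011, position 29 = 1

1


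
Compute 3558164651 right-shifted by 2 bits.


0b11010100000101010100100010101011 >> 2 = 0b110101000001010101001000101010 = 889541162

889541162
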